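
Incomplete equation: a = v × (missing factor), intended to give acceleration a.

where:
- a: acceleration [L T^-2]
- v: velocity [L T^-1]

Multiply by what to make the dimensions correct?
1/t (inverse time), dimensions [T^-1]

a has dimensions [L T^-2] and v has dimensions [L T^-1].
The missing factor must have dimensions [L T^-2] / [L T^-1] = [T^-1], i.e. inverse time (1/t).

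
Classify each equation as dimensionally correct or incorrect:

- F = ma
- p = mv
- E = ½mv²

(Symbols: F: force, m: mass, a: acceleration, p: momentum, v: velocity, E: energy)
Dimensionally correct: F = ma, p = mv, E = ½mv²
Dimensionally incorrect: none
Ordered (correct first, then incorrect): F = ma, p = mv, E = ½mv²

- F = ma: LHS [L M T^-2], RHS [L M T^-2] → correct ✓
- p = mv: LHS [L M T^-1], RHS [L M T^-1] → correct ✓
- E = ½mv²: LHS [L^2 M T^-2], RHS [L^2 M T^-2] → correct ✓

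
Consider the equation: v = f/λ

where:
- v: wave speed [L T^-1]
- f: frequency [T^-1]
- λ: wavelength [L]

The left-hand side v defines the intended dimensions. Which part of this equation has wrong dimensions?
The right-hand side term f/λ

v has dimensions [L T^-1], but f/λ has dimensions [L^-1 T^-1], so the term f/λ is dimensionally wrong for v.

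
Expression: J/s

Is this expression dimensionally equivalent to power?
Yes

The expression J/s has dimensions [L^2 M T^-3], which is exactly power [L^2 M T^-3].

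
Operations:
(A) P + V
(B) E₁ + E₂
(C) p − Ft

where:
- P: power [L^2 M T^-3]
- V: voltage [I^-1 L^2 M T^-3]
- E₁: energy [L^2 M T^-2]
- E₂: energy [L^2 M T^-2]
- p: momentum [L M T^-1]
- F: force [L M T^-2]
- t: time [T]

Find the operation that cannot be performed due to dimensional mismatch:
(A) P + V

(A) P + V: P [L^2 M T^-3] and V [I^-1 L^2 M T^-3] — different dimensions cannot be added/subtracted ✗
(B) E₁ + E₂: E₁ [L^2 M T^-2] and E₂ [L^2 M T^-2] — same dimensions ✓
(C) p − Ft: p [L M T^-1] and Ft [L M T^-1] — same dimensions ✓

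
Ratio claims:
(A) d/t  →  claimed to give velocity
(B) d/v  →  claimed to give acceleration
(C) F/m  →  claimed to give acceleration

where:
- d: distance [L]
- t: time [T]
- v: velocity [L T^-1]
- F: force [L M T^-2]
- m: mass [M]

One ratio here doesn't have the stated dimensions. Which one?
(B) d/v does not give acceleration

(A) d/t: [L T^-1] = velocity [L T^-1] ✓
(B) d/v: [T] ≠ acceleration [L T^-2] ✗
(C) F/m: [L T^-2] = acceleration [L T^-2] ✓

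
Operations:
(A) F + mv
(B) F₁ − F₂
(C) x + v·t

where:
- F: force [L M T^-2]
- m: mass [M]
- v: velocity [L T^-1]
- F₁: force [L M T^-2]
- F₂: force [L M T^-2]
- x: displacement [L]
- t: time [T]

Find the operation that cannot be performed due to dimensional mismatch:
(A) F + mv

(A) F + mv: F [L M T^-2] and mv [L M T^-1] — different dimensions cannot be added/subtracted ✗
(B) F₁ − F₂: F₁ [L M T^-2] and F₂ [L M T^-2] — same dimensions ✓
(C) x + v·t: x [L] and v·t [L] — same dimensions ✓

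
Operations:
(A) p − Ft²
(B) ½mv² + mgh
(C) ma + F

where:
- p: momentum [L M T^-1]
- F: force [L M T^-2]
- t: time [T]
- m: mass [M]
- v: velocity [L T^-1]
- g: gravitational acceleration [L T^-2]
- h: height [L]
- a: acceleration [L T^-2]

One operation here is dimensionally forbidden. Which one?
(A) p − Ft²

(A) p − Ft²: p [L M T^-1] and Ft² [L M] — different dimensions cannot be added/subtracted ✗
(B) ½mv² + mgh: ½mv² [L^2 M T^-2] and mgh [L^2 M T^-2] — same dimensions ✓
(C) ma + F: ma [L M T^-2] and F [L M T^-2] — same dimensions ✓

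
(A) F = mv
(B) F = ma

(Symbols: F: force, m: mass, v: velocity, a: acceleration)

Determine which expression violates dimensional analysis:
(A)

(A) F = mv: LHS [L M T^-2], RHS [L M T^-1] ✗
(B) F = ma: LHS [L M T^-2], RHS [L M T^-2] ✓

Expression (A) F = mv is dimensionally incorrect.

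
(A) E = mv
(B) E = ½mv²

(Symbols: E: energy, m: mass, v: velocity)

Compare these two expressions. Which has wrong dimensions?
(A)

(A) E = mv: LHS [L^2 M T^-2], RHS [L M T^-1] ✗
(B) E = ½mv²: LHS [L^2 M T^-2], RHS [L^2 M T^-2] ✓

Expression (A) E = mv is dimensionally incorrect.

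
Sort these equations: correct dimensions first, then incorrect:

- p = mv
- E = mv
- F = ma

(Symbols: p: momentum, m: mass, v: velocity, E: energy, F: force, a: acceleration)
Dimensionally correct: p = mv, F = ma
Dimensionally incorrect: E = mv
Ordered (correct first, then incorrect): p = mv, F = ma, E = mv

- p = mv: LHS [L M T^-1], RHS [L M T^-1] → correct ✓
- E = mv: LHS [L^2 M T^-2], RHS [L M T^-1] → incorrect ✗
- F = ma: LHS [L M T^-2], RHS [L M T^-2] → correct ✓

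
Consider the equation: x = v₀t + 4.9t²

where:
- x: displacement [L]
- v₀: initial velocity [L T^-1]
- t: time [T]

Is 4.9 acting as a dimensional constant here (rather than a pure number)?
Yes

x has dimensions [L], while t² alone has dimensions [T^2]. For the equation to balance, the factor 4.9 must carry dimensions [L T^-2] — it is a dimensional constant (a numerical value of a physical quantity with its units suppressed), not a pure number.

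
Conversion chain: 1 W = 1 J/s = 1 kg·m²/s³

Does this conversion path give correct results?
The chain is correct (no errors).

Correct: Watt is Joule per second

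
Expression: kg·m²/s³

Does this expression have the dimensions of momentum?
No

The expression kg·m²/s³ has dimensions [L^2 M T^-3], but momentum has dimensions [L M T^-1].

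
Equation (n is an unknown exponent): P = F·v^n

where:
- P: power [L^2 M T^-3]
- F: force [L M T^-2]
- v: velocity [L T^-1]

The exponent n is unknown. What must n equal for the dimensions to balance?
n = 1

P has dimensions [L^2 M T^-3]; v has dimensions [L T^-1].
The rest of the RHS has dimensions [L M T^-2], so v^n must supply [L T^-1].
With n = 1: F·v^1 has dimensions [L^2 M T^-3], matching the LHS ✓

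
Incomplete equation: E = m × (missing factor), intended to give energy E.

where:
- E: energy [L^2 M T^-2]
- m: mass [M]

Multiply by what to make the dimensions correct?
v² (velocity squared), dimensions [L^2 T^-2]

E has dimensions [L^2 M T^-2] and m has dimensions [M].
The missing factor must have dimensions [L^2 M T^-2] / [M] = [L^2 T^-2], i.e. velocity squared (v²).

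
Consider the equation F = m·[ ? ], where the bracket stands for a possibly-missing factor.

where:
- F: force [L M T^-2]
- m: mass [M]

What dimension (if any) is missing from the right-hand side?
[L T^-2] — acceleration (e.g. a)

F has dimensions [L M T^-2]; m has dimensions [M].
The bracketed factor must supply [L M T^-2] / [M] = [L T^-2].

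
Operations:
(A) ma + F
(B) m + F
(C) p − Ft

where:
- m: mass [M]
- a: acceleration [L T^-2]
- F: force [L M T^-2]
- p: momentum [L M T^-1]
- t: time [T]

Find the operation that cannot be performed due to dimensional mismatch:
(B) m + F

(A) ma + F: ma [L M T^-2] and F [L M T^-2] — same dimensions ✓
(B) m + F: m [M] and F [L M T^-2] — different dimensions cannot be added/subtracted ✗
(C) p − Ft: p [L M T^-1] and Ft [L M T^-1] — same dimensions ✓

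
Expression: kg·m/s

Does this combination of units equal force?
No

The expression kg·m/s has dimensions [L M T^-1], but force has dimensions [L M T^-2].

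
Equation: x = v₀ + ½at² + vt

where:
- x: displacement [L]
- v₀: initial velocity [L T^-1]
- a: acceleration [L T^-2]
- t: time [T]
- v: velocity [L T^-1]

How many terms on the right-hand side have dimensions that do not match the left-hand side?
1

LHS x: [L]
- v₀: [L T^-1] ✗
- ½at²: [L] ✓
- vt: [L] ✓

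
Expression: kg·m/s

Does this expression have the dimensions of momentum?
Yes

The expression kg·m/s has dimensions [L M T^-1], which is exactly momentum [L M T^-1].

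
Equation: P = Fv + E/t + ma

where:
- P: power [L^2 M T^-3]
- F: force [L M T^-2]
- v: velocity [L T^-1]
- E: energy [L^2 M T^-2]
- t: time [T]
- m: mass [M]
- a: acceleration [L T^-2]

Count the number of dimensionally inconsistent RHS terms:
1

LHS P: [L^2 M T^-3]
- Fv: [L^2 M T^-3] ✓
- E/t: [L^2 M T^-3] ✓
- ma: [L M T^-2] ✗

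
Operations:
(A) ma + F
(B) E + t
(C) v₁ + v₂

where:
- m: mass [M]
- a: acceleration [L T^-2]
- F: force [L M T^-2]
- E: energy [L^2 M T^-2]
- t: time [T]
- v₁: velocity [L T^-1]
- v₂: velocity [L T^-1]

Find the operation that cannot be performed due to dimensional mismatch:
(B) E + t

(A) ma + F: ma [L M T^-2] and F [L M T^-2] — same dimensions ✓
(B) E + t: E [L^2 M T^-2] and t [T] — different dimensions cannot be added/subtracted ✗
(C) v₁ + v₂: v₁ [L T^-1] and v₂ [L T^-1] — same dimensions ✓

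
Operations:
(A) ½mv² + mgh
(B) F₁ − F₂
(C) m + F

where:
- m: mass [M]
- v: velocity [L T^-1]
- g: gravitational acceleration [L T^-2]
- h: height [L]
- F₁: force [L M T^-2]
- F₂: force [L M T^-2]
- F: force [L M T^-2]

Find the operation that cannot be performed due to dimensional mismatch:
(C) m + F

(A) ½mv² + mgh: ½mv² [L^2 M T^-2] and mgh [L^2 M T^-2] — same dimensions ✓
(B) F₁ − F₂: F₁ [L M T^-2] and F₂ [L M T^-2] — same dimensions ✓
(C) m + F: m [M] and F [L M T^-2] — different dimensions cannot be added/subtracted ✗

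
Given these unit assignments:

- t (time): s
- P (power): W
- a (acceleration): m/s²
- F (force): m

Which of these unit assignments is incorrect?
F

The variable F (force) should have units N, not m.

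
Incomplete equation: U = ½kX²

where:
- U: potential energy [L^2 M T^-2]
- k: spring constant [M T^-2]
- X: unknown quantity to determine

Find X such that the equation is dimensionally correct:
X = x (displacement), dimensions [L]

U has dimensions [L^2 M T^-2]; the rest of the RHS (½k) has dimensions [M T^-2].
So X² must have dimensions [L^2], i.e. X has dimensions [L] — X = x (displacement).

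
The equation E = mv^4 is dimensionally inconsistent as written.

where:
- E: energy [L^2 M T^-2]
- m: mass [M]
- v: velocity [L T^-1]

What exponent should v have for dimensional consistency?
The exponent of v should be 2: E = mv^2

The LHS E has dimensions [L^2 M T^-2]; v has dimensions [L T^-1].
As written, the RHS mv^4 (exponent 4 on v) has dimensions [L^4 M T^-4], which does not match.
With exponent 2, the RHS mv^2 has dimensions [L^2 M T^-2], matching the LHS.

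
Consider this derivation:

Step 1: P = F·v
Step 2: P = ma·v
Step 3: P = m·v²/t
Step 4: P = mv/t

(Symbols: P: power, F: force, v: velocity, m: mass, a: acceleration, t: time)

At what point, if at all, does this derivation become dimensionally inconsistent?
Step 4

Step 1: P = F·v → LHS [L^2 M T^-3], RHS [L^2 M T^-3] ✓
Step 2: P = ma·v → LHS [L^2 M T^-3], RHS [L^2 M T^-3] ✓
Step 3: P = m·v²/t → LHS [L^2 M T^-3], RHS [L^2 M T^-3] ✓
Step 4: P = mv/t → LHS [L^2 M T^-3], RHS [L M T^-2] ✗

The first dimensional inconsistency appears in step 4: P = mv/t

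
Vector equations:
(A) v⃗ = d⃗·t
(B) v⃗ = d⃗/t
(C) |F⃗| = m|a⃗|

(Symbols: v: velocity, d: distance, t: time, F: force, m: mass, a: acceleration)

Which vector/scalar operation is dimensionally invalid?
(A) v⃗ = d⃗·t

(A) v⃗ = d⃗·t: LHS [L T^-1], RHS [L T] ✗ — velocity is displacement per time; should be d⃗/t
(B) v⃗ = d⃗/t: LHS [L T^-1], RHS [L T^-1] ✓ — displacement (vector) divided by time (scalar)
(C) |F⃗| = m|a⃗|: LHS [L M T^-2], RHS [L M T^-2] ✓ — magnitudes of vectors are scalars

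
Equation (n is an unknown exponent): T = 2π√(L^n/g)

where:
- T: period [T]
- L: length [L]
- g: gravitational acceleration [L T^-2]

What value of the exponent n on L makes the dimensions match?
n = 1

T has dimensions [T]; L has dimensions [L].
With n = 1: 2π√(L^1/g) has dimensions [T], matching the LHS ✓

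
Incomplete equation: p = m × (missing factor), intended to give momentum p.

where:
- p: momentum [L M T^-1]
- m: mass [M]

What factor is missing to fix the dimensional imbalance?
v (velocity), dimensions [L T^-1]

p has dimensions [L M T^-1] and m has dimensions [M].
The missing factor must have dimensions [L M T^-1] / [M] = [L T^-1], i.e. velocity (v).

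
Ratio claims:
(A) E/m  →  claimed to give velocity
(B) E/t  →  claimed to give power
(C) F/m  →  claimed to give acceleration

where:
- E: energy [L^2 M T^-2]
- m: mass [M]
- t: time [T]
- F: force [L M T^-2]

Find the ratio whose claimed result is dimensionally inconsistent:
(A) E/m does not give velocity

(A) E/m: [L^2 T^-2] ≠ velocity [L T^-1] ✗
(B) E/t: [L^2 M T^-3] = power [L^2 M T^-3] ✓
(C) F/m: [L T^-2] = acceleration [L T^-2] ✓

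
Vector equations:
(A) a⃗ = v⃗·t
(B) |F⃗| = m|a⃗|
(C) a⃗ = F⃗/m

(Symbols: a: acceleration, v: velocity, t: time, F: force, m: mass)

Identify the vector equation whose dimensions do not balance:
(A) a⃗ = v⃗·t

(A) a⃗ = v⃗·t: LHS [L T^-2], RHS [L] ✗ — acceleration is velocity per time; should be v⃗/t
(B) |F⃗| = m|a⃗|: LHS [L M T^-2], RHS [L M T^-2] ✓ — magnitudes of vectors are scalars
(C) a⃗ = F⃗/m: LHS [L T^-2], RHS [L T^-2] ✓ — force (vector) divided by mass (scalar)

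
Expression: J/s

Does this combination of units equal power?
Yes

The expression J/s has dimensions [L^2 M T^-3], which is exactly power [L^2 M T^-3].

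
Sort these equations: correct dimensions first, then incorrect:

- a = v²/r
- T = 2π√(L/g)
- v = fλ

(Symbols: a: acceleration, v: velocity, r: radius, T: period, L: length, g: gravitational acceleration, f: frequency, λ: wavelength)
Dimensionally correct: a = v²/r, T = 2π√(L/g), v = fλ
Dimensionally incorrect: none
Ordered (correct first, then incorrect): a = v²/r, T = 2π√(L/g), v = fλ

- a = v²/r: LHS [L T^-2], RHS [L T^-2] → correct ✓
- T = 2π√(L/g): LHS [T], RHS [T] → correct ✓
- v = fλ: LHS [L T^-1], RHS [L T^-1] → correct ✓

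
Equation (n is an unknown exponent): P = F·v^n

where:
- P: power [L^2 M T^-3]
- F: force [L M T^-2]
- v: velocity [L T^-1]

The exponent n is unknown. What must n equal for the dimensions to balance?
n = 1

P has dimensions [L^2 M T^-3]; v has dimensions [L T^-1].
The rest of the RHS has dimensions [L M T^-2], so v^n must supply [L T^-1].
With n = 1: F·v^1 has dimensions [L^2 M T^-3], matching the LHS ✓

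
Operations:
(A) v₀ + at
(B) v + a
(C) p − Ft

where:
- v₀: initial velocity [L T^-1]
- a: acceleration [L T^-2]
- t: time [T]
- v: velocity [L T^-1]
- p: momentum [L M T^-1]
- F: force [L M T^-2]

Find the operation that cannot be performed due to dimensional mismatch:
(B) v + a

(A) v₀ + at: v₀ [L T^-1] and at [L T^-1] — same dimensions ✓
(B) v + a: v [L T^-1] and a [L T^-2] — different dimensions cannot be added/subtracted ✗
(C) p − Ft: p [L M T^-1] and Ft [L M T^-1] — same dimensions ✓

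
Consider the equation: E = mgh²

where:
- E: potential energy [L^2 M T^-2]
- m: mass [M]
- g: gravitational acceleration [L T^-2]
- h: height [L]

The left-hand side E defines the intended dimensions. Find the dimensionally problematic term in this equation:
The right-hand side term mgh²

E has dimensions [L^2 M T^-2], but mgh² has dimensions [L^3 M T^-2], so the term mgh² is dimensionally wrong for E.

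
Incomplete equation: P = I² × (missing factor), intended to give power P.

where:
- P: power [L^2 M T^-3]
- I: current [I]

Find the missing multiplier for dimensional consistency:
R (resistance), dimensions [I^-2 L^2 M T^-3]

P has dimensions [L^2 M T^-3] and I² has dimensions [I^2].
The missing factor must have dimensions [L^2 M T^-3] / [I^2] = [I^-2 L^2 M T^-3], i.e. resistance (R).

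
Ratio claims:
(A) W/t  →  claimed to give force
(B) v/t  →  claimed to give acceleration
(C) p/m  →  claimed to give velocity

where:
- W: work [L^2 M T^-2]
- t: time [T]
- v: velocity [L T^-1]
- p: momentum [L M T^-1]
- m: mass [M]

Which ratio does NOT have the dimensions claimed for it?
(A) W/t does not give force

(A) W/t: [L^2 M T^-3] ≠ force [L M T^-2] ✗
(B) v/t: [L T^-2] = acceleration [L T^-2] ✓
(C) p/m: [L T^-1] = velocity [L T^-1] ✓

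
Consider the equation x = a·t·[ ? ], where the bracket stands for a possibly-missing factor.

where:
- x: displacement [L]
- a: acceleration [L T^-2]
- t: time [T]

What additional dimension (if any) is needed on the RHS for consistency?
[T] — time (e.g. t)

x has dimensions [L]; a·t has dimensions [L T^-1].
The bracketed factor must supply [L] / [L T^-1] = [T].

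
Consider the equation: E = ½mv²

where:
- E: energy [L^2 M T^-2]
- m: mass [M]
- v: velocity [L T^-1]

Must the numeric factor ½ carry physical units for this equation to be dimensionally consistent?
No

E has dimensions [L^2 M T^-2] and mv² already has dimensions [L^2 M T^-2], so the equation balances without ½ contributing any dimensions. ½ is a pure (dimensionless) number; changing or removing it would not affect dimensional consistency.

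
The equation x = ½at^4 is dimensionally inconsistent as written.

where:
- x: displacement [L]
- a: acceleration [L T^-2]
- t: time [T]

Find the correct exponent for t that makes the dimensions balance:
The exponent of t should be 2: x = ½at^2

The LHS x has dimensions [L]; t has dimensions [T].
As written, the RHS ½at^4 (exponent 4 on t) has dimensions [L T^2], which does not match.
With exponent 2, the RHS ½at^2 has dimensions [L], matching the LHS.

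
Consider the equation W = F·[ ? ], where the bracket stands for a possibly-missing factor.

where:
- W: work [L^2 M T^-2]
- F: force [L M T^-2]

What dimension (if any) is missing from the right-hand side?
[L] — length (e.g. a distance d)

W has dimensions [L^2 M T^-2]; F has dimensions [L M T^-2].
The bracketed factor must supply [L^2 M T^-2] / [L M T^-2] = [L].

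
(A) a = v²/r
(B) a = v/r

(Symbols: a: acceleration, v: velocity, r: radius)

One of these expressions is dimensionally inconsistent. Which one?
(B)

(A) a = v²/r: LHS [L T^-2], RHS [L T^-2] ✓
(B) a = v/r: LHS [L T^-2], RHS [T^-1] ✗

Expression (B) a = v/r is dimensionally incorrect.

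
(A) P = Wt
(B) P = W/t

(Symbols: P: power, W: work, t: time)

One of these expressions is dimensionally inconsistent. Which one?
(A)

(A) P = Wt: LHS [L^2 M T^-3], RHS [L^2 M T^-1] ✗
(B) P = W/t: LHS [L^2 M T^-3], RHS [L^2 M T^-3] ✓

Expression (A) P = Wt is dimensionally incorrect.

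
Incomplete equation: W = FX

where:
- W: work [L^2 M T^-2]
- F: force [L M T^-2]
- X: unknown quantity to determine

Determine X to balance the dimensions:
X = d (distance), dimensions [L]

W has dimensions [L^2 M T^-2]; the rest of the RHS (F) has dimensions [L M T^-2].
So X must have dimensions [L] — X = d (distance).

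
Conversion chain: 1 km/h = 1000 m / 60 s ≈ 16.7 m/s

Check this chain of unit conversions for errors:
The chain is incorrect (it contains an error).

Incorrect: 1 h = 3600 s, not 60 s (1 km/h ≈ 0.278 m/s)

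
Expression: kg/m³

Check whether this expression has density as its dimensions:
Yes

The expression kg/m³ has dimensions [L^-3 M], which is exactly density [L^-3 M].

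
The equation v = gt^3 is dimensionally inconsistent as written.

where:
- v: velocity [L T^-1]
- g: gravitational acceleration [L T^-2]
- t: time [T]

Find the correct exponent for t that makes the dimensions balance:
The exponent of t should be 1: v = gt

The LHS v has dimensions [L T^-1]; t has dimensions [T].
As written, the RHS gt^3 (exponent 3 on t) has dimensions [L T], which does not match.
With exponent 1, the RHS gt has dimensions [L T^-1], matching the LHS.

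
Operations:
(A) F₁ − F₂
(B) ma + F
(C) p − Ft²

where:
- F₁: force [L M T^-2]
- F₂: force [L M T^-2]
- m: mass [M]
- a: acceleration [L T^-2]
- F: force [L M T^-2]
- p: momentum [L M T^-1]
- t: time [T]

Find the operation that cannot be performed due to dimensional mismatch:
(C) p − Ft²

(A) F₁ − F₂: F₁ [L M T^-2] and F₂ [L M T^-2] — same dimensions ✓
(B) ma + F: ma [L M T^-2] and F [L M T^-2] — same dimensions ✓
(C) p − Ft²: p [L M T^-1] and Ft² [L M] — different dimensions cannot be added/subtracted ✗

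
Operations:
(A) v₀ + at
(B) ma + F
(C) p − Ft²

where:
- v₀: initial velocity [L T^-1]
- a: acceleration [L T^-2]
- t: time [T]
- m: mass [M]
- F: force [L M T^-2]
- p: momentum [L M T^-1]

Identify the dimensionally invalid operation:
(C) p − Ft²

(A) v₀ + at: v₀ [L T^-1] and at [L T^-1] — same dimensions ✓
(B) ma + F: ma [L M T^-2] and F [L M T^-2] — same dimensions ✓
(C) p − Ft²: p [L M T^-1] and Ft² [L M] — different dimensions cannot be added/subtracted ✗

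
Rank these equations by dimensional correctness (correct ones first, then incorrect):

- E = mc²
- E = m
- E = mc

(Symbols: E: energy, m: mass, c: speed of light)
Dimensionally correct: E = mc²
Dimensionally incorrect: E = m, E = mc
Ordered (correct first, then incorrect): E = mc², E = m, E = mc

- E = mc²: LHS [L^2 M T^-2], RHS [L^2 M T^-2] → correct ✓
- E = m: LHS [L^2 M T^-2], RHS [M] → incorrect ✗
- E = mc: LHS [L^2 M T^-2], RHS [L M T^-1] → incorrect ✗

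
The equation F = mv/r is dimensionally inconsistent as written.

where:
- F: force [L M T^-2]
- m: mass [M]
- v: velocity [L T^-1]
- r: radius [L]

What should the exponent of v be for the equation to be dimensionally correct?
The exponent of v should be 2: F = mv^2/r

The LHS F has dimensions [L M T^-2]; v has dimensions [L T^-1].
As written, the RHS mv/r (exponent 1 on v) has dimensions [M T^-1], which does not match.
With exponent 2, the RHS mv^2/r has dimensions [L M T^-2], matching the LHS.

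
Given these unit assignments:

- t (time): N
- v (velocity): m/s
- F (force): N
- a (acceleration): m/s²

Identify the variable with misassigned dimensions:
t

The variable t (time) should have units s, not N.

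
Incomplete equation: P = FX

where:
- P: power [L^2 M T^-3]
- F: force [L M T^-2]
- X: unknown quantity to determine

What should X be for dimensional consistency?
X = v (velocity), dimensions [L T^-1]

P has dimensions [L^2 M T^-3]; the rest of the RHS (F) has dimensions [L M T^-2].
So X must have dimensions [L T^-1] — X = v (velocity).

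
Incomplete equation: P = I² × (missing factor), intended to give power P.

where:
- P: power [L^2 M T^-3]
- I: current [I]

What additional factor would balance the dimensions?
R (resistance), dimensions [I^-2 L^2 M T^-3]

P has dimensions [L^2 M T^-3] and I² has dimensions [I^2].
The missing factor must have dimensions [L^2 M T^-3] / [I^2] = [I^-2 L^2 M T^-3], i.e. resistance (R).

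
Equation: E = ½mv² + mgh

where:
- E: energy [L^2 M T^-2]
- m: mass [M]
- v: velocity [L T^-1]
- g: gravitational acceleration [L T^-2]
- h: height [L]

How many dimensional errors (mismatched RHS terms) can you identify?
0

LHS E: [L^2 M T^-2]
- ½mv²: [L^2 M T^-2] ✓
- mgh: [L^2 M T^-2] ✓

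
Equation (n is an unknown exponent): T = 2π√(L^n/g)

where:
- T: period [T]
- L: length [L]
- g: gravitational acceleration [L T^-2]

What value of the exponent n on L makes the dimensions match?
n = 1

T has dimensions [T]; L has dimensions [L].
With n = 1: 2π√(L^1/g) has dimensions [T], matching the LHS ✓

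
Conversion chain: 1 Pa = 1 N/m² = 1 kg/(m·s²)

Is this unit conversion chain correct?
The chain is correct (no errors).

Correct: Pascal is Newton per square meter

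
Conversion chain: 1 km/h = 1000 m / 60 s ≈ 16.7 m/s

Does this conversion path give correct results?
The chain is incorrect (it contains an error).

Incorrect: 1 h = 3600 s, not 60 s (1 km/h ≈ 0.278 m/s)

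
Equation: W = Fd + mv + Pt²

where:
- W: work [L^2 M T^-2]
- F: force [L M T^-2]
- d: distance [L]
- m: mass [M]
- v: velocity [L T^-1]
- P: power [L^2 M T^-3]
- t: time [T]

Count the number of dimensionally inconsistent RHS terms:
2

LHS W: [L^2 M T^-2]
- Fd: [L^2 M T^-2] ✓
- mv: [L M T^-1] ✗
- Pt²: [L^2 M T^-1] ✗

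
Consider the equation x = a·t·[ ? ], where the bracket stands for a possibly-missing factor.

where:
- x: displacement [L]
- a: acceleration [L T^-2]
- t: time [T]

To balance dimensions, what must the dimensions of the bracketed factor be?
[T] — time (e.g. t)

x has dimensions [L]; a·t has dimensions [L T^-1].
The bracketed factor must supply [L] / [L T^-1] = [T].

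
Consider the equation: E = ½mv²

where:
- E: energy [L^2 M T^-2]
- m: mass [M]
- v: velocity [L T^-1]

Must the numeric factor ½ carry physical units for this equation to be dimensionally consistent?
No

E has dimensions [L^2 M T^-2] and mv² already has dimensions [L^2 M T^-2], so the equation balances without ½ contributing any dimensions. ½ is a pure (dimensionless) number; changing or removing it would not affect dimensional consistency.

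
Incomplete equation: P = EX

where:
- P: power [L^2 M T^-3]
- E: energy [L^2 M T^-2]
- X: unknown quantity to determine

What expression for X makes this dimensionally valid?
X = f (inverse time / frequency (1/t)), dimensions [T^-1]

P has dimensions [L^2 M T^-3]; the rest of the RHS (E) has dimensions [L^2 M T^-2].
So X must have dimensions [T^-1] — X = f (inverse time / frequency (1/t)).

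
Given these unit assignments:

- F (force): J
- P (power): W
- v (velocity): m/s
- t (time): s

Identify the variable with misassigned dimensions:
F

The variable F (force) should have units N, not J.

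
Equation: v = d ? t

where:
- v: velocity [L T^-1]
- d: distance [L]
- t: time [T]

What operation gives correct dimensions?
division (÷): v = d ÷ t

v [L T^-1]; d [L]; t [T].
d × t → [L T] ✗
d ÷ t → [L T^-1] ✓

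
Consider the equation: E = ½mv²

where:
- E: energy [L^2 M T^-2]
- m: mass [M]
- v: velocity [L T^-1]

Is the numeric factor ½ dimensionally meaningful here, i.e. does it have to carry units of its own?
No

E has dimensions [L^2 M T^-2] and mv² already has dimensions [L^2 M T^-2], so the equation balances without ½ contributing any dimensions. ½ is a pure (dimensionless) number; changing or removing it would not affect dimensional consistency.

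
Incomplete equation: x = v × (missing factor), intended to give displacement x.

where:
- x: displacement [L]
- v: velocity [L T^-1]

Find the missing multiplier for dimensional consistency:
t (time), dimensions [T]

x has dimensions [L] and v has dimensions [L T^-1].
The missing factor must have dimensions [L] / [L T^-1] = [T], i.e. time (t).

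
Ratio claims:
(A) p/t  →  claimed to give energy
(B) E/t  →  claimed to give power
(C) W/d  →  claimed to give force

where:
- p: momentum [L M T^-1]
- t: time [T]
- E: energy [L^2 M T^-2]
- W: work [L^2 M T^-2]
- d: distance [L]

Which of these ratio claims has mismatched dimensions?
(A) p/t does not give energy

(A) p/t: [L M T^-2] ≠ energy [L^2 M T^-2] ✗
(B) E/t: [L^2 M T^-3] = power [L^2 M T^-3] ✓
(C) W/d: [L M T^-2] = force [L M T^-2] ✓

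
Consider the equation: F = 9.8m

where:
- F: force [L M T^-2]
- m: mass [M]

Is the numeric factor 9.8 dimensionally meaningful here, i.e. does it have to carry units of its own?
Yes

F has dimensions [L M T^-2], while m alone has dimensions [M]. For the equation to balance, the factor 9.8 must carry dimensions [L T^-2] — it is a dimensional constant (a numerical value of a physical quantity with its units suppressed), not a pure number.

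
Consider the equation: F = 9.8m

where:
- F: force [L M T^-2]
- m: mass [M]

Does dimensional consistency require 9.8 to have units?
Yes

F has dimensions [L M T^-2], while m alone has dimensions [M]. For the equation to balance, the factor 9.8 must carry dimensions [L T^-2] — it is a dimensional constant (a numerical value of a physical quantity with its units suppressed), not a pure number.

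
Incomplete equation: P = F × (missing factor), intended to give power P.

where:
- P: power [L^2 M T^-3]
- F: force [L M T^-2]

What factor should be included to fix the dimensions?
v (velocity), dimensions [L T^-1]

P has dimensions [L^2 M T^-3] and F has dimensions [L M T^-2].
The missing factor must have dimensions [L^2 M T^-3] / [L M T^-2] = [L T^-1], i.e. velocity (v).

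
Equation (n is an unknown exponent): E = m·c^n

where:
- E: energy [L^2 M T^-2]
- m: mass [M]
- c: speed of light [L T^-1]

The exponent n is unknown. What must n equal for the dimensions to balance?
n = 2

E has dimensions [L^2 M T^-2]; c has dimensions [L T^-1].
The rest of the RHS has dimensions [M], so c^n must supply [L^2 T^-2].
With n = 2: m·c^2 has dimensions [L^2 M T^-2], matching the LHS ✓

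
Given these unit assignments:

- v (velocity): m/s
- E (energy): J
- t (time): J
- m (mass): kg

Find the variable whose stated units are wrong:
t

The variable t (time) should have units s, not J.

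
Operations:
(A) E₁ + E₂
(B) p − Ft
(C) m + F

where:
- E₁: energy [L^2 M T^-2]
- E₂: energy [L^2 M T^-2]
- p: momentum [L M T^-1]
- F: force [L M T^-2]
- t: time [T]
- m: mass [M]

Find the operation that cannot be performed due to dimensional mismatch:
(C) m + F

(A) E₁ + E₂: E₁ [L^2 M T^-2] and E₂ [L^2 M T^-2] — same dimensions ✓
(B) p − Ft: p [L M T^-1] and Ft [L M T^-1] — same dimensions ✓
(C) m + F: m [M] and F [L M T^-2] — different dimensions cannot be added/subtracted ✗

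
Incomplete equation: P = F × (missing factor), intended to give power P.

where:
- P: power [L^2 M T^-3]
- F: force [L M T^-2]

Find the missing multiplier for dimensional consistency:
v (velocity), dimensions [L T^-1]

P has dimensions [L^2 M T^-3] and F has dimensions [L M T^-2].
The missing factor must have dimensions [L^2 M T^-3] / [L M T^-2] = [L T^-1], i.e. velocity (v).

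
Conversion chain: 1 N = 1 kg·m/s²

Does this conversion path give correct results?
The chain is correct (no errors).

Correct: Newton is defined as kg·m/s²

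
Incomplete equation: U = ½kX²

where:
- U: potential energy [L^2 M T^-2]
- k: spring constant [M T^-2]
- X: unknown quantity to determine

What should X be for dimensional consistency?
X = x (displacement), dimensions [L]

U has dimensions [L^2 M T^-2]; the rest of the RHS (½k) has dimensions [M T^-2].
So X² must have dimensions [L^2], i.e. X has dimensions [L] — X = x (displacement).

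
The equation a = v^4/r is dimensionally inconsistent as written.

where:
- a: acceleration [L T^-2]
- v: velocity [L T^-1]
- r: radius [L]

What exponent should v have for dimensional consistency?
The exponent of v should be 2: a = v^2/r

The LHS a has dimensions [L T^-2]; v has dimensions [L T^-1].
As written, the RHS v^4/r (exponent 4 on v) has dimensions [L^3 T^-4], which does not match.
With exponent 2, the RHS v^2/r has dimensions [L T^-2], matching the LHS.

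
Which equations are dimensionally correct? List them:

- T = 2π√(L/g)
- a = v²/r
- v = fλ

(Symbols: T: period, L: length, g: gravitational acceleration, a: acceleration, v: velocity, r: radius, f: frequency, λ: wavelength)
Dimensionally correct: T = 2π√(L/g), a = v²/r, v = fλ
Dimensionally incorrect: none
Ordered (correct first, then incorrect): T = 2π√(L/g), a = v²/r, v = fλ

- T = 2π√(L/g): LHS [T], RHS [T] → correct ✓
- a = v²/r: LHS [L T^-2], RHS [L T^-2] → correct ✓
- v = fλ: LHS [L T^-1], RHS [L T^-1] → correct ✓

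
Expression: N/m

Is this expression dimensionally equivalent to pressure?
No

The expression N/m has dimensions [M T^-2], but pressure has dimensions [L^-1 M T^-2].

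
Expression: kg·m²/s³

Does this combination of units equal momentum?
No

The expression kg·m²/s³ has dimensions [L^2 M T^-3], but momentum has dimensions [L M T^-1].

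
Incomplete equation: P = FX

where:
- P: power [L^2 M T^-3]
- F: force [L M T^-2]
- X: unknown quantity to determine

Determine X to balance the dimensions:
X = v (velocity), dimensions [L T^-1]

P has dimensions [L^2 M T^-3]; the rest of the RHS (F) has dimensions [L M T^-2].
So X must have dimensions [L T^-1] — X = v (velocity).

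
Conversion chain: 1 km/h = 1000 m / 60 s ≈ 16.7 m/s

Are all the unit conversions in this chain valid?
The chain is incorrect (it contains an error).

Incorrect: 1 h = 3600 s, not 60 s (1 km/h ≈ 0.278 m/s)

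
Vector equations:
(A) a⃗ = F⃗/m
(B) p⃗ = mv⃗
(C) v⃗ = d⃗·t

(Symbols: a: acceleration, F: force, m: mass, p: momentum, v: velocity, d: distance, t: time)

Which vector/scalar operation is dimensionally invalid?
(C) v⃗ = d⃗·t

(A) a⃗ = F⃗/m: LHS [L T^-2], RHS [L T^-2] ✓ — force (vector) divided by mass (scalar)
(B) p⃗ = mv⃗: LHS [L M T^-1], RHS [L M T^-1] ✓ — mass (scalar) times velocity (vector)
(C) v⃗ = d⃗·t: LHS [L T^-1], RHS [L T] ✗ — velocity is displacement per time; should be d⃗/t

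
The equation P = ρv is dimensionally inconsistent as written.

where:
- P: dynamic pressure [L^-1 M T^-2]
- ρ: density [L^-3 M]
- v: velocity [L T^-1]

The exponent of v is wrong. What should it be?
The exponent of v should be 2: P = ρv^2

The LHS P has dimensions [L^-1 M T^-2]; v has dimensions [L T^-1].
As written, the RHS ρv (exponent 1 on v) has dimensions [L^-2 M T^-1], which does not match.
With exponent 2, the RHS ρv^2 has dimensions [L^-1 M T^-2], matching the LHS.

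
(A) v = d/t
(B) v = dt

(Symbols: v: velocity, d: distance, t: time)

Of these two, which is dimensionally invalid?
(B)

(A) v = d/t: LHS [L T^-1], RHS [L T^-1] ✓
(B) v = dt: LHS [L T^-1], RHS [L T] ✗

Expression (B) v = dt is dimensionally incorrect.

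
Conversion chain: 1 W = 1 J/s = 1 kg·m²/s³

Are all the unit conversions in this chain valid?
The chain is correct (no errors).

Correct: Watt is Joule per second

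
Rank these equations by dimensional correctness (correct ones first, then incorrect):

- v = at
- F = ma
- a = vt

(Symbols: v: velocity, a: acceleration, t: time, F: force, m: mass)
Dimensionally correct: v = at, F = ma
Dimensionally incorrect: a = vt
Ordered (correct first, then incorrect): v = at, F = ma, a = vt

- v = at: LHS [L T^-1], RHS [L T^-1] → correct ✓
- F = ma: LHS [L M T^-2], RHS [L M T^-2] → correct ✓
- a = vt: LHS [L T^-2], RHS [L] → incorrect ✗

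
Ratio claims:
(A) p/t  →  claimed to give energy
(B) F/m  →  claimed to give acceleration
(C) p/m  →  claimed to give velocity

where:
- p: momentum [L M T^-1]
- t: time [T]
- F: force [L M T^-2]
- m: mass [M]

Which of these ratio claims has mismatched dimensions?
(A) p/t does not give energy

(A) p/t: [L M T^-2] ≠ energy [L^2 M T^-2] ✗
(B) F/m: [L T^-2] = acceleration [L T^-2] ✓
(C) p/m: [L T^-1] = velocity [L T^-1] ✓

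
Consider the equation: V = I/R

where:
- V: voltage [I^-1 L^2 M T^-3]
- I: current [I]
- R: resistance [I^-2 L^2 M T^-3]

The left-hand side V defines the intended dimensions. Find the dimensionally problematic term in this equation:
The right-hand side term I/R

V has dimensions [I^-1 L^2 M T^-3], but I/R has dimensions [I^3 L^-2 M^-1 T^3], so the term I/R is dimensionally wrong for V.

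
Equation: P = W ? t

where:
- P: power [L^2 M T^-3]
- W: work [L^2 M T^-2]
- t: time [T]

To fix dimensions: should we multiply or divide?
division (÷): P = W ÷ t

P [L^2 M T^-3]; W [L^2 M T^-2]; t [T].
W × t → [L^2 M T^-1] ✗
W ÷ t → [L^2 M T^-3] ✓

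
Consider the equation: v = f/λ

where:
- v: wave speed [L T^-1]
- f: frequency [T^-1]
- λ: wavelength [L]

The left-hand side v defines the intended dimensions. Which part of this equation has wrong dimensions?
The right-hand side term f/λ

v has dimensions [L T^-1], but f/λ has dimensions [L^-1 T^-1], so the term f/λ is dimensionally wrong for v.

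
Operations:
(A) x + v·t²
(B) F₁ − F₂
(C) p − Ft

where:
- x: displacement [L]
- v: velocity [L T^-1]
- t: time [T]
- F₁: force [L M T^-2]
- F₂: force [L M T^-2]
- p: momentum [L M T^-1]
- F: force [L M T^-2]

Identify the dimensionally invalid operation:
(A) x + v·t²

(A) x + v·t²: x [L] and v·t² [L T] — different dimensions cannot be added/subtracted ✗
(B) F₁ − F₂: F₁ [L M T^-2] and F₂ [L M T^-2] — same dimensions ✓
(C) p − Ft: p [L M T^-1] and Ft [L M T^-1] — same dimensions ✓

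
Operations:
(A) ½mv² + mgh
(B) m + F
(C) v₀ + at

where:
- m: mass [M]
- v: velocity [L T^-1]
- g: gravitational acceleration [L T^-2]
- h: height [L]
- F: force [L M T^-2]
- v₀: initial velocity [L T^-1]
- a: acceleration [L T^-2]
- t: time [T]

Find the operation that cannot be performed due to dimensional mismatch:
(B) m + F

(A) ½mv² + mgh: ½mv² [L^2 M T^-2] and mgh [L^2 M T^-2] — same dimensions ✓
(B) m + F: m [M] and F [L M T^-2] — different dimensions cannot be added/subtracted ✗
(C) v₀ + at: v₀ [L T^-1] and at [L T^-1] — same dimensions ✓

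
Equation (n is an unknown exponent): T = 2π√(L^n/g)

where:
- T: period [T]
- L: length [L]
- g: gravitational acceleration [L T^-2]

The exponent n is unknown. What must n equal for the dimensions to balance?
n = 1

T has dimensions [T]; L has dimensions [L].
With n = 1: 2π√(L^1/g) has dimensions [T], matching the LHS ✓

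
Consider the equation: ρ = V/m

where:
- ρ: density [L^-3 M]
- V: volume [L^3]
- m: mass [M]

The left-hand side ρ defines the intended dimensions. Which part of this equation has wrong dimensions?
The right-hand side term V/m

ρ has dimensions [L^-3 M], but V/m has dimensions [L^3 M^-1], so the term V/m is dimensionally wrong for ρ.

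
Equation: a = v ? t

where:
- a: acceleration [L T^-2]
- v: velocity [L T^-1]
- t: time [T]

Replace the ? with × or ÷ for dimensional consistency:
division (÷): a = v ÷ t

a [L T^-2]; v [L T^-1]; t [T].
v × t → [L] ✗
v ÷ t → [L T^-2] ✓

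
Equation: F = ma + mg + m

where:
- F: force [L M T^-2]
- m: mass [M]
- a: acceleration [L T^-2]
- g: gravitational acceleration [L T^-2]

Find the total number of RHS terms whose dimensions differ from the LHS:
1

LHS F: [L M T^-2]
- ma: [L M T^-2] ✓
- mg: [L M T^-2] ✓
- m: [M] ✗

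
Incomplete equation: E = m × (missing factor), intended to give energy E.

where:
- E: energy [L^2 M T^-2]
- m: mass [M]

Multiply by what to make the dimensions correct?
v² (velocity squared), dimensions [L^2 T^-2]

E has dimensions [L^2 M T^-2] and m has dimensions [M].
The missing factor must have dimensions [L^2 M T^-2] / [M] = [L^2 T^-2], i.e. velocity squared (v²).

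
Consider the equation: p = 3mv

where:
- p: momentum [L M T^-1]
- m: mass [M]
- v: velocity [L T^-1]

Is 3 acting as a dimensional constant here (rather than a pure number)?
No

p has dimensions [L M T^-1] and mv already has dimensions [L M T^-1], so the equation balances without 3 contributing any dimensions. 3 is a pure (dimensionless) number; changing or removing it would not affect dimensional consistency.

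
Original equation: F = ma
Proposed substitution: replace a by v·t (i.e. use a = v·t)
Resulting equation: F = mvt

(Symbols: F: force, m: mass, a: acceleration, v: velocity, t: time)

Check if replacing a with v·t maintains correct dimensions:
No

[a] = [L T^-2] and [v·t] = [L]. These differ, so the substitution replaces a quantity by one of different dimensions and the result F = mvt has LHS [L M T^-2] vs RHS [L M] — inconsistent.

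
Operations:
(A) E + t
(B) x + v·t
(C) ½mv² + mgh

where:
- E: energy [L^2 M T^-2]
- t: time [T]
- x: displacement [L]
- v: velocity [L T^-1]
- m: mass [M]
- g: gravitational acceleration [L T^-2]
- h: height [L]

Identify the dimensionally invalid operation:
(A) E + t

(A) E + t: E [L^2 M T^-2] and t [T] — different dimensions cannot be added/subtracted ✗
(B) x + v·t: x [L] and v·t [L] — same dimensions ✓
(C) ½mv² + mgh: ½mv² [L^2 M T^-2] and mgh [L^2 M T^-2] — same dimensions ✓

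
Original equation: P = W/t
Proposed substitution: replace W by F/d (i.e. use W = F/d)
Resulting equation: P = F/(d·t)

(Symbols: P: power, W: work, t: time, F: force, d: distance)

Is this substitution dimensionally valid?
No

[W] = [L^2 M T^-2] and [F/d] = [M T^-2]. These differ, so the substitution replaces a quantity by one of different dimensions and the result P = F/(d·t) has LHS [L^2 M T^-3] vs RHS [M T^-3] — inconsistent.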